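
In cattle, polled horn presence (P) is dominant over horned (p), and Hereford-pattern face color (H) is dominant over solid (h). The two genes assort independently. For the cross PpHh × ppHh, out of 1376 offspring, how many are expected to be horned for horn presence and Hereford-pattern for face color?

Dihybrid cross PpHh × ppHh — consider each gene separately:
horn presence: Pp × pp → 2 Pp, 2 pp → 2 P_ : 2 pp (out of 4)
face color: Hh × Hh → 1 HH, 2 Hh, 1 hh → 3 H_ : 1 hh (out of 4)
Looking for: horned (pp) and Hereford-pattern (H_)
P(horned) = 2/4, P(Hereford-pattern) = 3/4
P(both) = 2/4 × 3/4 = 6/16 = 3/8
Expected count = 3/8 × 1376 = 516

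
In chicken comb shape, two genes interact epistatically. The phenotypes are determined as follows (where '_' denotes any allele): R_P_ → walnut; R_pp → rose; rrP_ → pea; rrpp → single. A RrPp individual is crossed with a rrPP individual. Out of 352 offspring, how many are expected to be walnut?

Cross: RrPp × rrPP — consider each gene separately:
R gene: Rr × rr → 2 Rr, 2 rr → 2 R_ : 2 rr (out of 4)
P gene: Pp × PP → 2 PP, 2 Pp → 4 P_ (out of 4)
Genotype classes (out of 4 × 4 = 16): R_P_ = 2×4 = 8; rrP_ = 2×4 = 8
Apply the phenotype rules: R_P_ (8) → walnut; rrP_ (8) → pea
Phenotype counts (out of 16): 8 walnut, 8 pea
walnut: 8 out of 16 → fraction 1/2
Expected count = 1/2 × 352 = 176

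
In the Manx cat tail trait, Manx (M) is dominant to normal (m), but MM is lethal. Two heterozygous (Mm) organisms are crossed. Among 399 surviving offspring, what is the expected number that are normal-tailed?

Cross: Mm × Mm
Punnett square offspring (before lethality): 1 MM, 2 Mm, 1 mm
The MM genotype is lethal (embryos die); surviving offspring: 2 Mm, 1 mm
normal-tailed: 1 out of 3 → fraction 1/3
Expected count = 1/3 × 399 = 133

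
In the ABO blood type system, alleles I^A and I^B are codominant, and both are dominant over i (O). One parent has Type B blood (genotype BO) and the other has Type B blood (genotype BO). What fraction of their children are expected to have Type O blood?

Cross: BO × BO
Possible offspring genotypes: 1 BB, 2 BO, 1 OO
Blood type counts: 3 Type B, 1 Type O
Probability of Type O: 1/4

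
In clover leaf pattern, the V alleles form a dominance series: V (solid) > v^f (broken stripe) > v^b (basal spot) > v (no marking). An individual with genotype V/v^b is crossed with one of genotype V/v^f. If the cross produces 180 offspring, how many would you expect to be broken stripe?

Cross: V/v^b × V/v^f
Allele dominance: V > v^f > v^b > v
Offspring genotypes: 1 V/V, 1 V/v^f, 1 V/v^b, 1 v^f/v^b
Phenotype counts: 3 solid, 1 broken stripe
broken stripe: 1 out of 4 → fraction 1/4
Expected count = 1/4 × 180 = 45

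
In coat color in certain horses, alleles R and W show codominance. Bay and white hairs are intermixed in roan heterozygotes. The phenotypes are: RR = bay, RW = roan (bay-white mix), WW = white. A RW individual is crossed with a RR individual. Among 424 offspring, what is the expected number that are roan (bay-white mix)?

Punnett square for RW × RR:
Offspring genotypes: 2 RR, 2 RW
Phenotype counts: 2 bay, 2 roan (bay-white mix)
roan (bay-white mix): 2 out of 4 → fraction 1/2
Expected count = 1/2 × 424 = 212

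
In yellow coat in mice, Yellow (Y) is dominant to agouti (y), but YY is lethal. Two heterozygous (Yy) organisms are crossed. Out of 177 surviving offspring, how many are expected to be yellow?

Cross: Yy × Yy
Punnett square offspring (before lethality): 1 YY, 2 Yy, 1 yy
The YY genotype is lethal (embryos die); surviving offspring: 2 Yy, 1 yy
yellow: 2 out of 3 → fraction 2/3
Expected count = 2/3 × 177 = 118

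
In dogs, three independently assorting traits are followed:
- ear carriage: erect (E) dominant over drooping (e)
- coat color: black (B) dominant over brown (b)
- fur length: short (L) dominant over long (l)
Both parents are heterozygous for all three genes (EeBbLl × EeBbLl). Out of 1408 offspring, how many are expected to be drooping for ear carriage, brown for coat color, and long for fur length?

Trihybrid cross: EeBbLl × EeBbLl
Each trait segregates independently with a 3:1 phenotypic ratio, so each gene contributes 3/4 (dominant) or 1/4 (recessive).
Target: drooping (ear carriage), brown (coat color), long (fur length)
Probability = product of independent per-trait probabilities
= 1/4 × 1/4 × 1/4 = 1/64
Expected count = 1/64 × 1408 = 22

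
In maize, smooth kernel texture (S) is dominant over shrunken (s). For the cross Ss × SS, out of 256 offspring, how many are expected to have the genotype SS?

Punnett square for Ss × SS:
Offspring genotypes: 2 SS, 2 Ss
Total offspring: 4
Count with target: 2
Probability: 2/4 = 1/2
Expected count = 1/2 × 256 = 128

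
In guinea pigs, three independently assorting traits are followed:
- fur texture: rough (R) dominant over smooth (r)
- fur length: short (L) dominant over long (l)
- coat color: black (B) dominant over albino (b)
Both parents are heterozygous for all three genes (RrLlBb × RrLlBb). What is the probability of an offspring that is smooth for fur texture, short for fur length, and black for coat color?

Trihybrid cross: RrLlBb × RrLlBb
Each trait segregates independently with a 3:1 phenotypic ratio, so each gene contributes 3/4 (dominant) or 1/4 (recessive).
Target: smooth (fur texture), short (fur length), black (coat color)
Probability = product of independent per-trait probabilities
= 1/4 × 3/4 × 3/4 = 9/64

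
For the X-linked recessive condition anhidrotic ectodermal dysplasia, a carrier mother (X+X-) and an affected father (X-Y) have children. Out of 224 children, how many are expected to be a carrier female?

Cross: X+X- × X-Y
Offspring: 1 X+X-, 1 X+Y, 1 X-X-, 1 X-Y
Probability of a carrier female: 1/4
Expected count = 1/4 × 224 = 56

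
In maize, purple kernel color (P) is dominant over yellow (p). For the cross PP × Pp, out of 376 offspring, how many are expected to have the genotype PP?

Punnett square for PP × Pp:
Offspring genotypes: 2 PP, 2 Pp
Total offspring: 4
Count with target: 2
Probability: 2/4 = 1/2
Expected count = 1/2 × 376 = 188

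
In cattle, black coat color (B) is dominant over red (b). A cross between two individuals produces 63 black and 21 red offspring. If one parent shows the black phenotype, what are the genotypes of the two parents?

Observed offspring: 63 black, 21 red
The observed ratio simplifies to 3:1. Red (bb) offspring appear, so each parent must contribute one b allele. The parent stated to show black carries B, so it is Bb. The other parent is then either Bb or bb: Bb × bb would give a 1:1 split, whereas Bb × Bb gives 3:1 — matching the data. So both parents are heterozygous (Bb × Bb).
Parent genotypes: Bb × Bb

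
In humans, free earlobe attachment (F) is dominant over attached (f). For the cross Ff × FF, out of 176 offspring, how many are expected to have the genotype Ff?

Punnett square for Ff × FF:
Offspring genotypes: 2 FF, 2 Ff
Total offspring: 4
Count with target: 2
Probability: 2/4 = 1/2
Expected count = 1/2 × 176 = 88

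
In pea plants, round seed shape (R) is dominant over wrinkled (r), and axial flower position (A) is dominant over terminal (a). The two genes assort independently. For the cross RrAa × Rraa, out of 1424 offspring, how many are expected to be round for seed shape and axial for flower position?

Dihybrid cross RrAa × Rraa — consider each gene separately:
seed shape: Rr × Rr → 1 RR, 2 Rr, 1 rr → 3 R_ : 1 rr (out of 4)
flower position: Aa × aa → 2 Aa, 2 aa → 2 A_ : 2 aa (out of 4)
Looking for: round (R_) and axial (A_)
P(round) = 3/4, P(axial) = 2/4
P(both) = 3/4 × 2/4 = 6/16 = 3/8
Expected count = 3/8 × 1424 = 534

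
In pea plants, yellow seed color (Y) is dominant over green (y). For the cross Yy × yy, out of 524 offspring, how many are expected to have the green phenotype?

Punnett square for Yy × yy:
Offspring genotypes: 2 Yy, 2 yy
Total offspring: 4
Count with target: 2
Probability: 2/4 = 1/2
Expected count = 1/2 × 524 = 262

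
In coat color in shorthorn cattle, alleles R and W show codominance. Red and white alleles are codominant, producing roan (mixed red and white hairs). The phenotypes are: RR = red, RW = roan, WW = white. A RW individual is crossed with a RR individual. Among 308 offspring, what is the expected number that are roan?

Punnett square for RW × RR:
Offspring genotypes: 2 RR, 2 RW
Phenotype counts: 2 red, 2 roan
roan: 2 out of 4 → fraction 1/2
Expected count = 1/2 × 308 = 154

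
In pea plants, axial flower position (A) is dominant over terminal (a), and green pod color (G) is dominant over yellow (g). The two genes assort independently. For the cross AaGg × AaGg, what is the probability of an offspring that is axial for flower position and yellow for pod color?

Dihybrid cross AaGg × AaGg — consider each gene separately:
flower position: Aa × Aa → 1 AA, 2 Aa, 1 aa → 3 A_ : 1 aa (out of 4)
pod color: Gg × Gg → 1 GG, 2 Gg, 1 gg → 3 G_ : 1 gg (out of 4)
Looking for: axial (A_) and yellow (gg)
P(axial) = 3/4, P(yellow) = 1/4
P(both) = 3/4 × 1/4 = 3/16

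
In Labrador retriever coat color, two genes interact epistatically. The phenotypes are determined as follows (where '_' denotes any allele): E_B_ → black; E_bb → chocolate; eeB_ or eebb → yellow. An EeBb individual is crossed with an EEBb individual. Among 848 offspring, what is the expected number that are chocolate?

Cross: EeBb × EEBb — consider each gene separately:
E gene: Ee × EE → 2 EE, 2 Ee → 4 E_ (out of 4)
B gene: Bb × Bb → 1 BB, 2 Bb, 1 bb → 3 B_ : 1 bb (out of 4)
Genotype classes (out of 4 × 4 = 16): E_B_ = 4×3 = 12; E_bb = 4×1 = 4
Apply the phenotype rules: E_B_ (12) → black; E_bb (4) → chocolate
Phenotype counts (out of 16): 12 black, 4 chocolate
chocolate: 4 out of 16 → fraction 1/4
Expected count = 1/4 × 848 = 212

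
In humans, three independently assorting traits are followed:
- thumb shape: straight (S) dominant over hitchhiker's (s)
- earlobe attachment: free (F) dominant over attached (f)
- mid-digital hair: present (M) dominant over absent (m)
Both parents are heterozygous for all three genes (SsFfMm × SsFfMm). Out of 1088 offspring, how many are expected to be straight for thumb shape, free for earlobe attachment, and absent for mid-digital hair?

Trihybrid cross: SsFfMm × SsFfMm
Each trait segregates independently with a 3:1 phenotypic ratio, so each gene contributes 3/4 (dominant) or 1/4 (recessive).
Target: straight (thumb shape), free (earlobe attachment), absent (mid-digital hair)
Probability = product of independent per-trait probabilities
= 3/4 × 3/4 × 1/4 = 9/64
Expected count = 9/64 × 1088 = 153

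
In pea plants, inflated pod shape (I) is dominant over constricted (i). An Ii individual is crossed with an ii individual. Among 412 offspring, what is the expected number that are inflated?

Punnett square for Ii × ii:
Offspring genotypes: 2 Ii, 2 ii
inflated: 2, constricted: 2
inflated: 2 out of 4 → fraction 1/2
Expected count = 1/2 × 412 = 206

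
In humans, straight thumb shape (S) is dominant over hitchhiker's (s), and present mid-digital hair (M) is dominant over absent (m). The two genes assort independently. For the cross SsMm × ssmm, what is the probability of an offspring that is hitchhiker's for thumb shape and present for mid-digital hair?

Dihybrid cross SsMm × ssmm — consider each gene separately:
thumb shape: Ss × ss → 2 Ss, 2 ss → 2 S_ : 2 ss (out of 4)
mid-digital hair: Mm × mm → 2 Mm, 2 mm → 2 M_ : 2 mm (out of 4)
Looking for: hitchhiker's (ss) and present (M_)
P(hitchhiker's) = 2/4, P(present) = 2/4
P(both) = 2/4 × 2/4 = 4/16 = 1/4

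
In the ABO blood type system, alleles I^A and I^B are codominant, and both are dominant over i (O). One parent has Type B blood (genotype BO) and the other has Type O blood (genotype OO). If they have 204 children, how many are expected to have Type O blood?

Cross: BO × OO
Possible offspring genotypes: 2 BO, 2 OO
Blood type counts: 2 Type B, 2 Type O
Probability of Type O: 2/4 = 1/2
Expected count = 1/2 × 204 = 102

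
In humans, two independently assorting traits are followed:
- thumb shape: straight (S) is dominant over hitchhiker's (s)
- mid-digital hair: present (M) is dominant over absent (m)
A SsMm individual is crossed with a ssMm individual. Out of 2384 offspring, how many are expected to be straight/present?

Dihybrid cross SsMm × ssMm — consider each gene separately:
thumb shape: Ss × ss → 2 Ss, 2 ss → 2 S_ : 2 ss (out of 4)
mid-digital hair: Mm × Mm → 1 MM, 2 Mm, 1 mm → 3 M_ : 1 mm (out of 4)
Combine (counts out of 4 × 4 = 16): straight/present (S_M_) = 2×3 = 6; straight/absent (S_mm) = 2×1 = 2; hitchhiker's/present (ssM_) = 2×3 = 6; hitchhiker's/absent (ssmm) = 2×1 = 2
Phenotype counts (out of 16): 6 straight/present, 2 straight/absent, 6 hitchhiker's/present, 2 hitchhiker's/absent
straight/present: 6 out of 16 → fraction 3/8
Expected count = 3/8 × 2384 = 894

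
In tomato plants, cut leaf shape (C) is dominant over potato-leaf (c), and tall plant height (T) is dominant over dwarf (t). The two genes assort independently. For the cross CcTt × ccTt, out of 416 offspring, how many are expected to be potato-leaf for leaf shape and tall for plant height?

Dihybrid cross CcTt × ccTt — consider each gene separately:
leaf shape: Cc × cc → 2 Cc, 2 cc → 2 C_ : 2 cc (out of 4)
plant height: Tt × Tt → 1 TT, 2 Tt, 1 tt → 3 T_ : 1 tt (out of 4)
Looking for: potato-leaf (cc) and tall (T_)
P(potato-leaf) = 2/4, P(tall) = 3/4
P(both) = 2/4 × 3/4 = 6/16 = 3/8
Expected count = 3/8 × 416 = 156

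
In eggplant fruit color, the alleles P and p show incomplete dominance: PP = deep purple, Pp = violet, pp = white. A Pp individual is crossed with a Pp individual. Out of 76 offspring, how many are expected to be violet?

Punnett square for Pp × Pp:
Offspring genotypes: 1 PP, 2 Pp, 1 pp
Phenotype counts: 1 deep purple, 2 violet, 1 white
violet: 2 out of 4 → fraction 1/2
Expected count = 1/2 × 76 = 38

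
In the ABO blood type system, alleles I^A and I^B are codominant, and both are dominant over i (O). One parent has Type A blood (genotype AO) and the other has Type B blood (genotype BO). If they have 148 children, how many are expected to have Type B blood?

Cross: AO × BO
Possible offspring genotypes: 1 AB, 1 AO, 1 BO, 1 OO
Blood type counts: 1 Type AB, 1 Type A, 1 Type B, 1 Type O
Probability of Type B: 1/4
Expected count = 1/4 × 148 = 37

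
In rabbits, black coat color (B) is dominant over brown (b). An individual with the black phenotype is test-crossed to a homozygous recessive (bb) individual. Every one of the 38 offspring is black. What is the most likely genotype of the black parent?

Test cross: ? × bb
All offspring are black.
If the unknown parent were heterozygous (Bb), about half of 38 offspring would be brown; none are. The unknown parent is most likely homozygous dominant (BB).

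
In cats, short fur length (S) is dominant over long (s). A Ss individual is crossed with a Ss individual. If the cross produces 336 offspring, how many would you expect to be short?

Punnett square for Ss × Ss:
Offspring genotypes: 1 SS, 2 Ss, 1 ss
short: 3, long: 1
short: 3 out of 4 → fraction 3/4
Expected count = 3/4 × 336 = 252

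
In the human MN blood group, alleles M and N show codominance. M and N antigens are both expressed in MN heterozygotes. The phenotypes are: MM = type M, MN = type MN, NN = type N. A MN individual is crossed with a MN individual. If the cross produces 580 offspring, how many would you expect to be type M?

Punnett square for MN × MN:
Offspring genotypes: 1 MM, 2 MN, 1 NN
Phenotype counts: 1 type M, 2 type MN, 1 type N
type M: 1 out of 4 → fraction 1/4
Expected count = 1/4 × 580 = 145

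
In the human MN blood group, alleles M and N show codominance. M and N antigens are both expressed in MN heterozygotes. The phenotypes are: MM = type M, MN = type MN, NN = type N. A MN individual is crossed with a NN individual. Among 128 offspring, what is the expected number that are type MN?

Punnett square for MN × NN:
Offspring genotypes: 2 MN, 2 NN
Phenotype counts: 2 type MN, 2 type N
type MN: 2 out of 4 → fraction 1/2
Expected count = 1/2 × 128 = 64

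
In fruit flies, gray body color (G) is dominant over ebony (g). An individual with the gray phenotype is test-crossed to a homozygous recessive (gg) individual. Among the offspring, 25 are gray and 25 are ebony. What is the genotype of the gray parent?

Test cross: ? × gg
Offspring: 25 gray, 25 ebony — approximately 1:1.
A 1:1 ratio in a test cross indicates the unknown parent is heterozygous (Gg).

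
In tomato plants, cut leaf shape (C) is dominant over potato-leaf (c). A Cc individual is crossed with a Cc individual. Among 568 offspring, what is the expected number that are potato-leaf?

Punnett square for Cc × Cc:
Offspring genotypes: 1 CC, 2 Cc, 1 cc
cut: 3, potato-leaf: 1
potato-leaf: 1 out of 4 → fraction 1/4
Expected count = 1/4 × 568 = 142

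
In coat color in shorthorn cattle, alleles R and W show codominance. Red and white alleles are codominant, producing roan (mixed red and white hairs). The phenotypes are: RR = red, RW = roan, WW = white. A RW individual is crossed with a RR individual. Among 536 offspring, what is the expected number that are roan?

Punnett square for RW × RR:
Offspring genotypes: 2 RR, 2 RW
Phenotype counts: 2 red, 2 roan
roan: 2 out of 4 → fraction 1/2
Expected count = 1/2 × 536 = 268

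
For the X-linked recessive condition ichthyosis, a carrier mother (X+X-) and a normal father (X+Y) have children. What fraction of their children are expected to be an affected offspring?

Cross: X+X- × X+Y
Offspring: 1 X+X+, 1 X+Y, 1 X+X-, 1 X-Y
Probability of an affected offspring: 1/4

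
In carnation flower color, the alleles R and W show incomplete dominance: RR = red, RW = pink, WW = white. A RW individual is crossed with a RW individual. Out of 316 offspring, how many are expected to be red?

Punnett square for RW × RW:
Offspring genotypes: 1 RR, 2 RW, 1 WW
Phenotype counts: 1 red, 2 pink, 1 white
red: 1 out of 4 → fraction 1/4
Expected count = 1/4 × 316 = 79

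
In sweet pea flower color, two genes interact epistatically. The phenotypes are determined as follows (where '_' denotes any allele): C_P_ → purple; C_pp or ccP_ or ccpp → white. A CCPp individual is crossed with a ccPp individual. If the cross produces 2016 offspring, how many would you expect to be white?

Cross: CCPp × ccPp — consider each gene separately:
C gene: CC × cc → 4 Cc → 4 C_ (out of 4)
P gene: Pp × Pp → 1 PP, 2 Pp, 1 pp → 3 P_ : 1 pp (out of 4)
Genotype classes (out of 4 × 4 = 16): C_P_ = 4×3 = 12; C_pp = 4×1 = 4
Apply the phenotype rules: C_P_ (12) → purple; C_pp (4) → white
Phenotype counts (out of 16): 12 purple, 4 white
white: 4 out of 16 → fraction 1/4
Expected count = 1/4 × 2016 = 504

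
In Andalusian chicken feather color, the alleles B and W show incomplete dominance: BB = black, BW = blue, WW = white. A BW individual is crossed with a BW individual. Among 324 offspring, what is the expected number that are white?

Punnett square for BW × BW:
Offspring genotypes: 1 BB, 2 BW, 1 WW
Phenotype counts: 1 black, 2 blue, 1 white
white: 1 out of 4 → fraction 1/4
Expected count = 1/4 × 324 = 81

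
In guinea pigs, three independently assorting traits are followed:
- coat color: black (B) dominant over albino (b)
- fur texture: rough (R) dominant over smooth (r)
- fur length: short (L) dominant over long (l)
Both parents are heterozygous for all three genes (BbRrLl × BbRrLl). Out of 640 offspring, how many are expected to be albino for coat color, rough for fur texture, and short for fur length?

Trihybrid cross: BbRrLl × BbRrLl
Each trait segregates independently with a 3:1 phenotypic ratio, so each gene contributes 3/4 (dominant) or 1/4 (recessive).
Target: albino (coat color), rough (fur texture), short (fur length)
Probability = product of independent per-trait probabilities
= 1/4 × 3/4 × 3/4 = 9/64
Expected count = 9/64 × 640 = 90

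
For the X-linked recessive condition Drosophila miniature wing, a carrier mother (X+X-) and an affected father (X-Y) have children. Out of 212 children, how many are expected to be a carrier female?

Cross: X+X- × X-Y
Offspring: 1 X+X-, 1 X+Y, 1 X-X-, 1 X-Y
Probability of a carrier female: 1/4
Expected count = 1/4 × 212 = 53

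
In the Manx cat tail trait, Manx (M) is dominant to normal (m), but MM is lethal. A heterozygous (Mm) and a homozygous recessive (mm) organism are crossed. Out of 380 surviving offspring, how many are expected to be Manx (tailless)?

Cross: Mm × mm
Punnett square offspring (before lethality): 2 Mm, 2 mm
No MM offspring are produced in this cross.
Manx (tailless): 2 out of 4 → fraction 1/2
Expected count = 1/2 × 380 = 190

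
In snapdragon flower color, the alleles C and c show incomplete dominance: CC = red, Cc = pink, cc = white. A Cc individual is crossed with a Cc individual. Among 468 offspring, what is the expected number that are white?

Punnett square for Cc × Cc:
Offspring genotypes: 1 CC, 2 Cc, 1 cc
Phenotype counts: 1 red, 2 pink, 1 white
white: 1 out of 4 → fraction 1/4
Expected count = 1/4 × 468 = 117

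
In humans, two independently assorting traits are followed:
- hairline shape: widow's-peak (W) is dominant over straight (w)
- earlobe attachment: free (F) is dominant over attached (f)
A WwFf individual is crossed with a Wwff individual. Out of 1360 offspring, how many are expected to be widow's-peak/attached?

Dihybrid cross WwFf × Wwff — consider each gene separately:
hairline shape: Ww × Ww → 1 WW, 2 Ww, 1 ww → 3 W_ : 1 ww (out of 4)
earlobe attachment: Ff × ff → 2 Ff, 2 ff → 2 F_ : 2 ff (out of 4)
Combine (counts out of 4 × 4 = 16): widow's-peak/free (W_F_) = 3×2 = 6; widow's-peak/attached (W_ff) = 3×2 = 6; straight/free (wwF_) = 1×2 = 2; straight/attached (wwff) = 1×2 = 2
Phenotype counts (out of 16): 6 widow's-peak/free, 6 widow's-peak/attached, 2 straight/free, 2 straight/attached
widow's-peak/attached: 6 out of 16 → fraction 3/8
Expected count = 3/8 × 1360 = 510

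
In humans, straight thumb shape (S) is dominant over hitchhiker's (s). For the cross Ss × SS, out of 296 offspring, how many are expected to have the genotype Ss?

Punnett square for Ss × SS:
Offspring genotypes: 2 SS, 2 Ss
Total offspring: 4
Count with target: 2
Probability: 2/4 = 1/2
Expected count = 1/2 × 296 = 148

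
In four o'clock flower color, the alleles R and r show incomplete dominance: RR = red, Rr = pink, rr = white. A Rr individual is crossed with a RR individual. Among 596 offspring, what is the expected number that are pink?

Punnett square for Rr × RR:
Offspring genotypes: 2 RR, 2 Rr
Phenotype counts: 2 red, 2 pink
pink: 2 out of 4 → fraction 1/2
Expected count = 1/2 × 596 = 298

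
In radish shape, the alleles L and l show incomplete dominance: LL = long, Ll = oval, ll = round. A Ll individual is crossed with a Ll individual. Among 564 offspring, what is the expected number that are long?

Punnett square for Ll × Ll:
Offspring genotypes: 1 LL, 2 Ll, 1 ll
Phenotype counts: 1 long, 2 oval, 1 round
long: 1 out of 4 → fraction 1/4
Expected count = 1/4 × 564 = 141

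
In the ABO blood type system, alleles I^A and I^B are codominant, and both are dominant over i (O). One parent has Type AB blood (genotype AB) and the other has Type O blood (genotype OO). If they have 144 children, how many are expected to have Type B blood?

Cross: AB × OO
Possible offspring genotypes: 2 AO, 2 BO
Blood type counts: 2 Type A, 2 Type B
Probability of Type B: 2/4 = 1/2
Expected count = 1/2 × 144 = 72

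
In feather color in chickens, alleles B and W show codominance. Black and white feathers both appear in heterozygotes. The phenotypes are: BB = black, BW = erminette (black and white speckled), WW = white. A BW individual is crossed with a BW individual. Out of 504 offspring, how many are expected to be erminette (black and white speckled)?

Punnett square for BW × BW:
Offspring genotypes: 1 BB, 2 BW, 1 WW
Phenotype counts: 1 black, 2 erminette (black and white speckled), 1 white
erminette (black and white speckled): 2 out of 4 → fraction 1/2
Expected count = 1/2 × 504 = 252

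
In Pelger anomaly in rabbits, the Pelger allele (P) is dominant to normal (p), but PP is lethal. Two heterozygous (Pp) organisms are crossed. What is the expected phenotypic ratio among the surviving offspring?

Cross: Pp × Pp
Punnett square offspring (before lethality): 1 PP, 2 Pp, 1 pp
The PP genotype is lethal (embryos die); surviving offspring: 2 Pp, 1 pp
Ratio: 2 Pelger : 1 normal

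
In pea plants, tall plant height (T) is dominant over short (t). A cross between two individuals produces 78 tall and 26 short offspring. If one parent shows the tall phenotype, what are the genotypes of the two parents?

Observed offspring: 78 tall, 26 short
The observed ratio simplifies to 3:1. Short (tt) offspring appear, so each parent must contribute one t allele. The parent stated to show tall carries T, so it is Tt. The other parent is then either Tt or tt: Tt × tt would give a 1:1 split, whereas Tt × Tt gives 3:1 — matching the data. So both parents are heterozygous (Tt × Tt).
Parent genotypes: Tt × Tt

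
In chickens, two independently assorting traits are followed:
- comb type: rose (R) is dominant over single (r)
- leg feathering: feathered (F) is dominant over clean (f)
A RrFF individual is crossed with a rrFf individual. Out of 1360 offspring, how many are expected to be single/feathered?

Dihybrid cross RrFF × rrFf — consider each gene separately:
comb type: Rr × rr → 2 Rr, 2 rr → 2 R_ : 2 rr (out of 4)
leg feathering: FF × Ff → 2 FF, 2 Ff → 4 F_ (out of 4)
Combine (counts out of 4 × 4 = 16): rose/feathered (R_F_) = 2×4 = 8; single/feathered (rrF_) = 2×4 = 8
Phenotype counts (out of 16): 8 rose/feathered, 8 single/feathered
single/feathered: 8 out of 16 → fraction 1/2
Expected count = 1/2 × 1360 = 680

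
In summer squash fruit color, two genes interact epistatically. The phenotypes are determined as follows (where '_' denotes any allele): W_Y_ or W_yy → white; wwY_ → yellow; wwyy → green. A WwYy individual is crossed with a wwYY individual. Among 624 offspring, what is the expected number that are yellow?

Cross: WwYy × wwYY — consider each gene separately:
W gene: Ww × ww → 2 Ww, 2 ww → 2 W_ : 2 ww (out of 4)
Y gene: Yy × YY → 2 YY, 2 Yy → 4 Y_ (out of 4)
Genotype classes (out of 4 × 4 = 16): W_Y_ = 2×4 = 8; wwY_ = 2×4 = 8
Apply the phenotype rules: W_Y_ (8) → white; wwY_ (8) → yellow
Phenotype counts (out of 16): 8 white, 8 yellow
yellow: 8 out of 16 → fraction 1/2
Expected count = 1/2 × 624 = 312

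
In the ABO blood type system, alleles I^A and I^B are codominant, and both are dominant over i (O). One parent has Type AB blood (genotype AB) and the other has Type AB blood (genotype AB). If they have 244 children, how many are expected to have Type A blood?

Cross: AB × AB
Possible offspring genotypes: 1 AA, 2 AB, 1 BB
Blood type counts: 1 Type A, 2 Type AB, 1 Type B
Probability of Type A: 1/4
Expected count = 1/4 × 244 = 61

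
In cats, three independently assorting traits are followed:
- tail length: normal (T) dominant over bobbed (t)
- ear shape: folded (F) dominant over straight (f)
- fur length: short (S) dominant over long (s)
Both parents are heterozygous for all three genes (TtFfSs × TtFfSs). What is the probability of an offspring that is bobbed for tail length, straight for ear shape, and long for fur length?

Trihybrid cross: TtFfSs × TtFfSs
Each trait segregates independently with a 3:1 phenotypic ratio, so each gene contributes 3/4 (dominant) or 1/4 (recessive).
Target: bobbed (tail length), straight (ear shape), long (fur length)
Probability = product of independent per-trait probabilities
= 1/4 × 1/4 × 1/4 = 1/64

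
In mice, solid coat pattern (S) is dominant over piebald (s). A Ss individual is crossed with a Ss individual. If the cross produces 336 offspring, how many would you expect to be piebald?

Punnett square for Ss × Ss:
Offspring genotypes: 1 SS, 2 Ss, 1 ss
solid: 3, piebald: 1
piebald: 1 out of 4 → fraction 1/4
Expected count = 1/4 × 336 = 84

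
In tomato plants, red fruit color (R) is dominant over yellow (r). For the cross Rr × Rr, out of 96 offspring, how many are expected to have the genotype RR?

Punnett square for Rr × Rr:
Offspring genotypes: 1 RR, 2 Rr, 1 rr
Total offspring: 4
Count with target: 1
Probability: 1/4
Expected count = 1/4 × 96 = 24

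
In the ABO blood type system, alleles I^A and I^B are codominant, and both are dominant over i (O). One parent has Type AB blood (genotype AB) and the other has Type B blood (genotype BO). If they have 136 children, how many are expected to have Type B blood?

Cross: AB × BO
Possible offspring genotypes: 1 AB, 1 AO, 1 BB, 1 BO
Blood type counts: 1 Type AB, 1 Type A, 2 Type B
Probability of Type B: 2/4 = 1/2
Expected count = 1/2 × 136 = 68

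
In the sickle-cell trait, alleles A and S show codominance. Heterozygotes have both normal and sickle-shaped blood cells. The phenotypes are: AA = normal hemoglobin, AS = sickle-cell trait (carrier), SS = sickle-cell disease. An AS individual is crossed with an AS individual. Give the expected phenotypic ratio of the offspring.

Punnett square for AS × AS:
Offspring genotypes: 1 AA, 2 AS, 1 SS
Phenotype counts: 1 normal hemoglobin, 2 sickle-cell trait (carrier), 1 sickle-cell disease
Ratio: 1 normal hemoglobin : 2 sickle-cell trait (carrier) : 1 sickle-cell disease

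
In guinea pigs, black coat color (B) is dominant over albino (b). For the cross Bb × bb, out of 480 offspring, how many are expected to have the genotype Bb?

Punnett square for Bb × bb:
Offspring genotypes: 2 Bb, 2 bb
Total offspring: 4
Count with target: 2
Probability: 2/4 = 1/2
Expected count = 1/2 × 480 = 240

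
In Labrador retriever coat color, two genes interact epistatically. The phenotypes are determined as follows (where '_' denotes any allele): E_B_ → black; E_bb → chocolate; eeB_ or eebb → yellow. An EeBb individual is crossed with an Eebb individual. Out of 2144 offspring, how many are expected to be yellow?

Cross: EeBb × Eebb — consider each gene separately:
E gene: Ee × Ee → 1 EE, 2 Ee, 1 ee → 3 E_ : 1 ee (out of 4)
B gene: Bb × bb → 2 Bb, 2 bb → 2 B_ : 2 bb (out of 4)
Genotype classes (out of 4 × 4 = 16): E_B_ = 3×2 = 6; E_bb = 3×2 = 6; eeB_ = 1×2 = 2; eebb = 1×2 = 2
Apply the phenotype rules: E_B_ (6) → black; E_bb (6) → chocolate; eeB_ (2) + eebb (2) → yellow
Phenotype counts (out of 16): 6 black, 6 chocolate, 4 yellow
yellow: 4 out of 16 → fraction 1/4
Expected count = 1/4 × 2144 = 536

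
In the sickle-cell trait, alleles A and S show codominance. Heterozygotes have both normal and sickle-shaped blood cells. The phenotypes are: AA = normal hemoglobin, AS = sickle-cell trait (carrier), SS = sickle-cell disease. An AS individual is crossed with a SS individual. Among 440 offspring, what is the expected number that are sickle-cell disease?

Punnett square for AS × SS:
Offspring genotypes: 2 AS, 2 SS
Phenotype counts: 2 sickle-cell trait (carrier), 2 sickle-cell disease
sickle-cell disease: 2 out of 4 → fraction 1/2
Expected count = 1/2 × 440 = 220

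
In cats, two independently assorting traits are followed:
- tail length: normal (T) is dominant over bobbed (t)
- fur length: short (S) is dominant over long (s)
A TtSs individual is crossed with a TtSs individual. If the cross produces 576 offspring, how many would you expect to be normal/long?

Dihybrid cross TtSs × TtSs — consider each gene separately:
tail length: Tt × Tt → 1 TT, 2 Tt, 1 tt → 3 T_ : 1 tt (out of 4)
fur length: Ss × Ss → 1 SS, 2 Ss, 1 ss → 3 S_ : 1 ss (out of 4)
Combine (counts out of 4 × 4 = 16): normal/short (T_S_) = 3×3 = 9; normal/long (T_ss) = 3×1 = 3; bobbed/short (ttS_) = 1×3 = 3; bobbed/long (ttss) = 1×1 = 1
Phenotype counts (out of 16): 9 normal/short, 3 normal/long, 3 bobbed/short, 1 bobbed/long
normal/long: 3 out of 16 → fraction 3/16
Expected count = 3/16 × 576 = 108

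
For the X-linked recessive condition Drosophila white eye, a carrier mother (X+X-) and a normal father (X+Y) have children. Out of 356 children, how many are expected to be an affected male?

Cross: X+X- × X+Y
Offspring: 1 X+X+, 1 X+Y, 1 X+X-, 1 X-Y
Probability of an affected male: 1/4
Expected count = 1/4 × 356 = 89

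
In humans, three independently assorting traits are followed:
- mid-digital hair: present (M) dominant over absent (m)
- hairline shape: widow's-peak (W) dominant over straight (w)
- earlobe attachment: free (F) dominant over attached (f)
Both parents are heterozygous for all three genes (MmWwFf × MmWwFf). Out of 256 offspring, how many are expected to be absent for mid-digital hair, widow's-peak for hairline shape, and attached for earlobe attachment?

Trihybrid cross: MmWwFf × MmWwFf
Each trait segregates independently with a 3:1 phenotypic ratio, so each gene contributes 3/4 (dominant) or 1/4 (recessive).
Target: absent (mid-digital hair), widow's-peak (hairline shape), attached (earlobe attachment)
Probability = product of independent per-trait probabilities
= 1/4 × 3/4 × 1/4 = 3/64
Expected count = 3/64 × 256 = 12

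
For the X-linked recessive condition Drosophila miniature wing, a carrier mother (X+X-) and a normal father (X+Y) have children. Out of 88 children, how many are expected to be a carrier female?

Cross: X+X- × X+Y
Offspring: 1 X+X+, 1 X+Y, 1 X+X-, 1 X-Y
Probability of a carrier female: 1/4
Expected count = 1/4 × 88 = 22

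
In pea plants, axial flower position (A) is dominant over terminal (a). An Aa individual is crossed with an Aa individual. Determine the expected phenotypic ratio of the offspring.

Punnett square for Aa × Aa:
Offspring genotypes: 1 AA, 2 Aa, 1 aa
axial: 3, terminal: 1
Ratio: 3:1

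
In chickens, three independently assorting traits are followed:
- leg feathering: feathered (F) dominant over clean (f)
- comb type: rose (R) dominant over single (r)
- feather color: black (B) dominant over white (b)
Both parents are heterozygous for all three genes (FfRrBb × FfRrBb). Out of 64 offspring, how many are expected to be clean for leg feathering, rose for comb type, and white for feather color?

Trihybrid cross: FfRrBb × FfRrBb
Each trait segregates independently with a 3:1 phenotypic ratio, so each gene contributes 3/4 (dominant) or 1/4 (recessive).
Target: clean (leg feathering), rose (comb type), white (feather color)
Probability = product of independent per-trait probabilities
= 1/4 × 3/4 × 1/4 = 3/64
Expected count = 3/64 × 64 = 3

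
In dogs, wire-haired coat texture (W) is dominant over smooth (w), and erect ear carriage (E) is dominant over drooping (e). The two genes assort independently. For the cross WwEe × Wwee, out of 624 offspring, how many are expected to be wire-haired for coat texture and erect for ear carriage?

Dihybrid cross WwEe × Wwee — consider each gene separately:
coat texture: Ww × Ww → 1 WW, 2 Ww, 1 ww → 3 W_ : 1 ww (out of 4)
ear carriage: Ee × ee → 2 Ee, 2 ee → 2 E_ : 2 ee (out of 4)
Looking for: wire-haired (W_) and erect (E_)
P(wire-haired) = 3/4, P(erect) = 2/4
P(both) = 3/4 × 2/4 = 6/16 = 3/8
Expected count = 3/8 × 624 = 234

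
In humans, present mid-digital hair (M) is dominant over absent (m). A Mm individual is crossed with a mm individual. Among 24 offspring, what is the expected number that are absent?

Punnett square for Mm × mm:
Offspring genotypes: 2 Mm, 2 mm
present: 2, absent: 2
absent: 2 out of 4 → fraction 1/2
Expected count = 1/2 × 24 = 12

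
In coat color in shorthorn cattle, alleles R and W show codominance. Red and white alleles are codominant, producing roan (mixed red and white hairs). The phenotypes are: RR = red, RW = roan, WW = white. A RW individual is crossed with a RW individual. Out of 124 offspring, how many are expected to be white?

Punnett square for RW × RW:
Offspring genotypes: 1 RR, 2 RW, 1 WW
Phenotype counts: 1 red, 2 roan, 1 white
white: 1 out of 4 → fraction 1/4
Expected count = 1/4 × 124 = 31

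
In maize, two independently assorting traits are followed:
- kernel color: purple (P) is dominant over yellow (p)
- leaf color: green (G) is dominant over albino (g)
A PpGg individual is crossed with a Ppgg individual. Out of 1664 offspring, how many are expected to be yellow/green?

Dihybrid cross PpGg × Ppgg — consider each gene separately:
kernel color: Pp × Pp → 1 PP, 2 Pp, 1 pp → 3 P_ : 1 pp (out of 4)
leaf color: Gg × gg → 2 Gg, 2 gg → 2 G_ : 2 gg (out of 4)
Combine (counts out of 4 × 4 = 16): purple/green (P_G_) = 3×2 = 6; purple/albino (P_gg) = 3×2 = 6; yellow/green (ppG_) = 1×2 = 2; yellow/albino (ppgg) = 1×2 = 2
Phenotype counts (out of 16): 6 purple/green, 6 purple/albino, 2 yellow/green, 2 yellow/albino
yellow/green: 2 out of 16 → fraction 1/8
Expected count = 1/8 × 1664 = 208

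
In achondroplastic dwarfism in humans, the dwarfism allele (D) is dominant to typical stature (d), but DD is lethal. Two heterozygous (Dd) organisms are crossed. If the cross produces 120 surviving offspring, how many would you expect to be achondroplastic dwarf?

Cross: Dd × Dd
Punnett square offspring (before lethality): 1 DD, 2 Dd, 1 dd
The DD genotype is lethal (embryos die); surviving offspring: 2 Dd, 1 dd
achondroplastic dwarf: 2 out of 3 → fraction 2/3
Expected count = 2/3 × 120 = 80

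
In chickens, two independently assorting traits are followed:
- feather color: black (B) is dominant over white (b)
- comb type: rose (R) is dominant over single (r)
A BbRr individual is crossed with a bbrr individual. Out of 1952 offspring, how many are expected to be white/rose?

Dihybrid cross BbRr × bbrr — consider each gene separately:
feather color: Bb × bb → 2 Bb, 2 bb → 2 B_ : 2 bb (out of 4)
comb type: Rr × rr → 2 Rr, 2 rr → 2 R_ : 2 rr (out of 4)
Combine (counts out of 4 × 4 = 16): black/rose (B_R_) = 2×2 = 4; black/single (B_rr) = 2×2 = 4; white/rose (bbR_) = 2×2 = 4; white/single (bbrr) = 2×2 = 4
Phenotype counts (out of 16): 4 black/rose, 4 black/single, 4 white/rose, 4 white/single
white/rose: 4 out of 16 → fraction 1/4
Expected count = 1/4 × 1952 = 488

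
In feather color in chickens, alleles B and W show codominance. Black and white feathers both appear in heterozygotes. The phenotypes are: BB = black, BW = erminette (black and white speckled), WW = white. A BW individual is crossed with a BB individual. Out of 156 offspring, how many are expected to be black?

Punnett square for BW × BB:
Offspring genotypes: 2 BB, 2 BW
Phenotype counts: 2 black, 2 erminette (black and white speckled)
black: 2 out of 4 → fraction 1/2
Expected count = 1/2 × 156 = 78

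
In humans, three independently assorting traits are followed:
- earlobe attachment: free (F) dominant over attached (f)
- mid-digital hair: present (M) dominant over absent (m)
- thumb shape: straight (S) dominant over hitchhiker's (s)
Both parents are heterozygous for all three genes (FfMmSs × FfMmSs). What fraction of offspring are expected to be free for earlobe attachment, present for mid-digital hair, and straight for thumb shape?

Trihybrid cross: FfMmSs × FfMmSs
Each trait segregates independently with a 3:1 phenotypic ratio, so each gene contributes 3/4 (dominant) or 1/4 (recessive).
Target: free (earlobe attachment), present (mid-digital hair), straight (thumb shape)
Probability = product of independent per-trait probabilities
= 3/4 × 3/4 × 3/4 = 27/64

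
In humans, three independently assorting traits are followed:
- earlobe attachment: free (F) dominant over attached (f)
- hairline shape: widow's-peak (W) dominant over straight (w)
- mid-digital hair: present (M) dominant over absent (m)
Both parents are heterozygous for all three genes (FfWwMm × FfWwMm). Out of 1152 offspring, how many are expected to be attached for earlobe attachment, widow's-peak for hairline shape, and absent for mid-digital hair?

Trihybrid cross: FfWwMm × FfWwMm
Each trait segregates independently with a 3:1 phenotypic ratio, so each gene contributes 3/4 (dominant) or 1/4 (recessive).
Target: attached (earlobe attachment), widow's-peak (hairline shape), absent (mid-digital hair)
Probability = product of independent per-trait probabilities
= 1/4 × 3/4 × 1/4 = 3/64
Expected count = 3/64 × 1152 = 54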